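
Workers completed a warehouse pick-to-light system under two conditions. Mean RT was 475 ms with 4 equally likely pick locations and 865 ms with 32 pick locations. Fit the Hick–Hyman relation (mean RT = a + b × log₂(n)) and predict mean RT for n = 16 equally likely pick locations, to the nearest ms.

Solve the two-equation system in a and b:
  b = (865 − 475) / (log₂ 32 − log₂ 4) = 390 / (5 − 2) = 130 ms/bit
  a = 475 − 130 × 2 = 215 ms
Then RT(16) = 215 + 130 × log₂ 16 = 215 + 130 × 4 ≈ 735.000 ms.

735 ms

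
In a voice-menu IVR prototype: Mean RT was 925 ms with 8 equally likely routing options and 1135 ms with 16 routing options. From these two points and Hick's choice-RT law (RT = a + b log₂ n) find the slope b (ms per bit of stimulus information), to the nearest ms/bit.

210 ms/bit

The slope on a log₂ axis is (1135 − 925) / (4 − 3) = 210 ms/bit.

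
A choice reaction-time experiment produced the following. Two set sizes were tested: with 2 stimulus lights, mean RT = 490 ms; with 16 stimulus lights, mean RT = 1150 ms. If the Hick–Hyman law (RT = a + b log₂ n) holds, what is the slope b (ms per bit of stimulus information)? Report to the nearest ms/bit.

220 ms/bit

The slope on a log₂ axis is (1150 − 490) / (4 − 1) = 220 ms/bit.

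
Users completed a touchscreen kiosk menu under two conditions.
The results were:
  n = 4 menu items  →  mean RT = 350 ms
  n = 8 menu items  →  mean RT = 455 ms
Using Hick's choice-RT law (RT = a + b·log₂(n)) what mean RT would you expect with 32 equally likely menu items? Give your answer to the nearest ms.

665 ms

Fit slope and intercept:
  b = (455 − 350) / (log₂ 8 − log₂ 4) = 105 / (3 − 2) = 105 ms/bit
  a = 350 − 105 × 2 = 140 ms
Then RT(32) = 140 + 105 × log₂ 32 = 140 + 105 × 5 ≈ 665.000 ms.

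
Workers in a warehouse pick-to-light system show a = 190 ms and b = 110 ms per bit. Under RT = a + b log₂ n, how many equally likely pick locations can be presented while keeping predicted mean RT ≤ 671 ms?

20

Set 190 + 110·log₂ n ≤ 671 → log₂ n ≤ (671 − 190)/110 = 4.3727.
So n ≤ 2^4.3727 = 20.717; the largest integer n is 20.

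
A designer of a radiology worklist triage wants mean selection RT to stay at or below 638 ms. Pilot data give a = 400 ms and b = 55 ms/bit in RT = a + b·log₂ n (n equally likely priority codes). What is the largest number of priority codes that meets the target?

Set 400 + 55·log₂ n ≤ 638 → log₂ n ≤ (638 − 400)/55 = 4.3273.
So n ≤ 2^4.3273 = 20.074; the largest integer n is 20.

20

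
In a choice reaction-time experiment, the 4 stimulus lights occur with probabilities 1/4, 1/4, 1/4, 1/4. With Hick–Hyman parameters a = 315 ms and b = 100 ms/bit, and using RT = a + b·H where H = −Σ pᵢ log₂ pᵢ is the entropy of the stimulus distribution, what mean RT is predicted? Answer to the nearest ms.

H = −Σ pᵢ log₂ pᵢ = 0.25·2 + 0.25·2 + 0.25·2 + 0.25·2 = 2.000 bits.
RT = 315 + 100 × 2.000 = 515.00 ms.

515 ms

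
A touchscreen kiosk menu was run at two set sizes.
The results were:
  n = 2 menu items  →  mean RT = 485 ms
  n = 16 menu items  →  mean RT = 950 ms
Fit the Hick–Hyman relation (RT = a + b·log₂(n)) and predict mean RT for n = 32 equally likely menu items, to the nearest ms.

Fit slope and intercept:
  b = (950 − 485) / (log₂ 16 − log₂ 2) = 465 / (4 − 1) = 155 ms/bit
  a = 485 − 155 × 1 = 330 ms
Then RT(32) = 330 + 155 × log₂ 32 = 330 + 155 × 5 ≈ 1105.000 ms.

1105 ms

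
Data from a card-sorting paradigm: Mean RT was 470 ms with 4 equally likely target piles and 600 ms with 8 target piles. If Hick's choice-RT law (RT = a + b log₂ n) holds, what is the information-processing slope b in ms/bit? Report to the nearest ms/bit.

130 ms/bit

Slope: b = (600 − 470) / (log₂ 8 − log₂ 4) = 130/1.0000 = 130 ms/bit.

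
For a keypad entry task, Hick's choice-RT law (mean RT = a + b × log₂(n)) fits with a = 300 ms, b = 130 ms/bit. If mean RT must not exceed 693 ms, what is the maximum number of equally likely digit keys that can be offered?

Information budget: (693 − 300)/130 = 3.0231 bits, so n ≤ 2^3.0231 = 8.129 → at most 8.

8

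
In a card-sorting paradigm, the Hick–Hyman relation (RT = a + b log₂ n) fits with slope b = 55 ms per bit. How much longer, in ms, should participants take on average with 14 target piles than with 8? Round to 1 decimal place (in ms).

Only the slope matters, since a is common to both: ΔRT = b·log₂(n₂/n₁).
log₂(14) − log₂(8) = 3.8074 − 3 = 0.8074.
ΔRT = 55 × 0.8074 = 44.405 ms.

44.4 ms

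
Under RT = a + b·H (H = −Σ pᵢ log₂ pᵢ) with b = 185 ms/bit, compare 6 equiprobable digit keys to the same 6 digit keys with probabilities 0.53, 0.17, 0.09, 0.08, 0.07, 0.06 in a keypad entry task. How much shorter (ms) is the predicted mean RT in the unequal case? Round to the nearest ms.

Equiprobable entropy H₀ = log₂ 6 = 2.5850 bits.
Skewed entropy H = −Σ pᵢ log₂ pᵢ = 2.0363 bits.
ΔRT = b·(H₀ − H) = 185 × 0.5487 = 101.51 ms.

102 ms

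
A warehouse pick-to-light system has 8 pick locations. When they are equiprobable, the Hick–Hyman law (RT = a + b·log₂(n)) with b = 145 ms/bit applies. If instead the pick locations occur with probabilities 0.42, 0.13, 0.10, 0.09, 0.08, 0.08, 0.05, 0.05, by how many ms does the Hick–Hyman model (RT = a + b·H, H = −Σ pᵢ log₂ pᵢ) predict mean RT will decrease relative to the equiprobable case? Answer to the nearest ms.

63 ms

The RT saving is b·ΔH. Equiprobable H₀ = log₂(8) = 3.0000 bits; with the given probabilities H = 2.5683 bits.
b·(H₀ − H) = 145 × (3.0000 − 2.5683) = 62.59 ms.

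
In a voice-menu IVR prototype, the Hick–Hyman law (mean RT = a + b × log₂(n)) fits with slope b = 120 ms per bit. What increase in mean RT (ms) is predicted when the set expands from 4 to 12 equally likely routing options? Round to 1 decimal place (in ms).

Only the slope matters, since a is common to both: ΔRT = b·log₂(n₂/n₁).
log₂(12) − log₂(4) = 3.5850 − 2 = 1.5850.
ΔRT = 120 × 1.5850 = 190.196 ms.

190.2 ms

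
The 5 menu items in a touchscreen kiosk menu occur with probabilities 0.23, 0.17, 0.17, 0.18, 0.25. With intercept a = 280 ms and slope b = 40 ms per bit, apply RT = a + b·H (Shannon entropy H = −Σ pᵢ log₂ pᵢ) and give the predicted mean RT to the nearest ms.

372 ms

Entropy contributions −pᵢ log₂ pᵢ: 0.4877, 0.4346, 0.4346, 0.4453, 0.5000; sum H = 2.3021 bits.
RT = a + bH = 280 + 40·2.3021 = 372.09 ms.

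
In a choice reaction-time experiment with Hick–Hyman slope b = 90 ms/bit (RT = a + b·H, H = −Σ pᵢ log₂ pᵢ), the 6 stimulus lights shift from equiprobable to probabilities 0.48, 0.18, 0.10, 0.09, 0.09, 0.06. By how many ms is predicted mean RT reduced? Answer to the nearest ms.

39 ms

Equiprobable entropy H₀ = log₂ 6 = 2.5850 bits.
Skewed entropy H = −Σ pᵢ log₂ pᵢ = 2.1546 bits.
ΔRT = b·(H₀ − H) = 90 × 0.4304 = 38.73 ms.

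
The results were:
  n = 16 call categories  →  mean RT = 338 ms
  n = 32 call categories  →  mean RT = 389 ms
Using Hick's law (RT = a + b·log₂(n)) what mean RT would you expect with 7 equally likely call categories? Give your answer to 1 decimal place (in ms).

277.2 ms

Fit slope and intercept:
  b = (389 − 338) / (log₂ 32 − log₂ 16) = 51 / (5 − 4) = 51.000 ms/bit
  a = 338 − 51.000 × 4 = 134.000 ms
Then RT(7) = 134.000 + 51.000 × log₂ 7 = 134.000 + 51.000 × 2.8074 ≈ 277.175 ms.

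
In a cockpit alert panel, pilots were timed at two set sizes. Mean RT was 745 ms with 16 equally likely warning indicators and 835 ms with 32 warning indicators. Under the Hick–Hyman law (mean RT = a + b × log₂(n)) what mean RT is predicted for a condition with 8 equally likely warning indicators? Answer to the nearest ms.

655 ms

Fit slope and intercept:
  b = (835 − 745) / (log₂ 32 − log₂ 16) = 90 / (5 − 4) = 90 ms/bit
  a = 745 − 90 × 4 = 385 ms
Then RT(8) = 385 + 90 × log₂ 8 = 385 + 90 × 3 ≈ 655.000 ms.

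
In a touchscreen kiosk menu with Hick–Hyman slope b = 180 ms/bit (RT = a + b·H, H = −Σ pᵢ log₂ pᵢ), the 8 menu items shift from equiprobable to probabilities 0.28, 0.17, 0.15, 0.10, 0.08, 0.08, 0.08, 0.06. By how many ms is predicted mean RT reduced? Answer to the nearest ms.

Equiprobable entropy H₀ = log₂ 8 = 3.0000 bits.
Skewed entropy H = −Σ pᵢ log₂ pᵢ = 2.8096 bits.
ΔRT = b·(H₀ − H) = 180 × 0.1904 = 34.27 ms.

34 ms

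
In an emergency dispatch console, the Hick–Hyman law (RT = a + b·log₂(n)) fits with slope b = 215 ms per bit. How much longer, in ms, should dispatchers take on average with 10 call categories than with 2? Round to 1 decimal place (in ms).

499.2 ms

The intercept a cancels: ΔRT = b·(log₂ n₂ − log₂ n₁) = b·log₂(n₂/n₁).
log₂(10) − log₂(2) = 3.3219 − 1 = 2.3219.
ΔRT = 215 × 2.3219 = 499.215 ms.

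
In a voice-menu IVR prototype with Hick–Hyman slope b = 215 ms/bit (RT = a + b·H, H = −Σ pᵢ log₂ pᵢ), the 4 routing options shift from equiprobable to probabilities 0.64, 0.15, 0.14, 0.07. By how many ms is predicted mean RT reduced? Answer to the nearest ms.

The RT saving is b·ΔH. Equiprobable H₀ = log₂(4) = 2.0000 bits; with the given probabilities H = 1.4883 bits.
b·(H₀ − H) = 215 × (2.0000 − 1.4883) = 110.02 ms.

110 ms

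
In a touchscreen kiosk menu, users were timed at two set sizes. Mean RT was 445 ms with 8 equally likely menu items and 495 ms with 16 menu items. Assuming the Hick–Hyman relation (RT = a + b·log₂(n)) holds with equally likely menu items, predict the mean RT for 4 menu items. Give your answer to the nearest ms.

With log₂ n on the abscissa the relation is linear; from the two conditions:
  b = (495 − 445) / (log₂ 16 − log₂ 8) = 50 / (4 − 3) = 50 ms/bit
  a = 445 − 50 × 3 = 295 ms
Then RT(4) = 295 + 50 × log₂ 4 = 295 + 50 × 2 ≈ 395.000 ms.

395 ms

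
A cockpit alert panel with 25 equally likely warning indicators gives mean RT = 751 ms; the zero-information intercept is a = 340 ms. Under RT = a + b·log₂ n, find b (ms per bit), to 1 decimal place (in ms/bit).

b = (751 − 340) / log₂(25) = 411 / 4.6439 = 88.504 ms/bit.

88.5 ms/bit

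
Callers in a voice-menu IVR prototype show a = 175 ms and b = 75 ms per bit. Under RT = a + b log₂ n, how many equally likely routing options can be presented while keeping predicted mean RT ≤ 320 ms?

3

Set 175 + 75·log₂ n ≤ 320 → log₂ n ≤ (320 − 175)/75 = 1.9333.
So n ≤ 2^1.9333 = 3.819; the largest integer n is 3.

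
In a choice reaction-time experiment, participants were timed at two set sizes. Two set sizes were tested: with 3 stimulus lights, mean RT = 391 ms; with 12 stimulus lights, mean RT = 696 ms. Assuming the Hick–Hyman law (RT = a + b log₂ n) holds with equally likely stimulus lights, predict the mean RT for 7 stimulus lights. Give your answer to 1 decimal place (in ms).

Fit slope and intercept:
  b = (696 − 391) / (log₂ 12 − log₂ 3) = 305 / (3.5850 − 1.5850) = 152.500 ms/bit
  a = 391 − 152.500 × 1.5850 = 149.293 ms
Then RT(7) = 149.293 + 152.500 × log₂ 7 = 149.293 + 152.500 × 2.8074 ≈ 577.415 ms.

577.4 ms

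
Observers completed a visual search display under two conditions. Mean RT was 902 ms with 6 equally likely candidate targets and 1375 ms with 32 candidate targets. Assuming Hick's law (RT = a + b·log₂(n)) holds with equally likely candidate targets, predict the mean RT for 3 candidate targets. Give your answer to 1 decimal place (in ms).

706.1 ms

Fit slope and intercept:
  b = (1375 − 902) / (log₂ 32 − log₂ 6) = 473 / (5 − 2.5850) = 195.856 ms/bit
  a = 902 − 195.856 × 2.5850 = 395.719 ms
Then RT(3) = 395.719 + 195.856 × log₂ 3 = 395.719 + 195.856 × 1.5850 ≈ 706.144 ms.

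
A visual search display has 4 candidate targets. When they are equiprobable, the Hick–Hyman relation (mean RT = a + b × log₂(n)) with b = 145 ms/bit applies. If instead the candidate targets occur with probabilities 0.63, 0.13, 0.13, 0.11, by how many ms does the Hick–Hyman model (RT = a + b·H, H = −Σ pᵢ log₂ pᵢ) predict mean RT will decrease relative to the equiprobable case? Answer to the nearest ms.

67 ms

The RT saving is b·ΔH. Equiprobable H₀ = log₂(4) = 2.0000 bits; with the given probabilities H = 1.5355 bits.
b·(H₀ − H) = 145 × (2.0000 − 1.5355) = 67.35 ms.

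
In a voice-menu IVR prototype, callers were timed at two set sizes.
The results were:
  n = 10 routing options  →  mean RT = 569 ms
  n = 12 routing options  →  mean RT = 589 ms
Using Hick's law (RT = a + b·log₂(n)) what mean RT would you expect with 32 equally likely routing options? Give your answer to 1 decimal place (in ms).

Solve the two-equation system in a and b:
  b = (589 − 569) / (log₂ 12 − log₂ 10) = 20 / (3.5850 − 3.3219) = 76.036 ms/bit
  a = 569 − 76.036 × 3.3219 = 316.415 ms
Then RT(32) = 316.415 + 76.036 × log₂ 32 = 316.415 + 76.036 × 5 ≈ 696.593 ms.

696.6 ms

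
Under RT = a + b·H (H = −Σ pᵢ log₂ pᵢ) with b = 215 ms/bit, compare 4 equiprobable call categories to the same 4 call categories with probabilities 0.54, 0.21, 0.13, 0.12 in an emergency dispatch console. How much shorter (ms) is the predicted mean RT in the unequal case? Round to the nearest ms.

Equiprobable entropy H₀ = log₂ 4 = 2.0000 bits.
Skewed entropy H = −Σ pᵢ log₂ pᵢ = 1.7026 bits.
ΔRT = b·(H₀ − H) = 215 × 0.2974 = 63.95 ms.

64 ms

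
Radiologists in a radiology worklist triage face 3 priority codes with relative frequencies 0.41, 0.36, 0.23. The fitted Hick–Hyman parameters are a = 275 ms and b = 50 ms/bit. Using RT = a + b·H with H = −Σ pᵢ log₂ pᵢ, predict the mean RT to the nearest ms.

352 ms

H = 0.41·log₂(1/0.41) + 0.36·log₂(1/0.36) + 0.23·log₂(1/0.23) = 1.5457 bits.
RT = 275 + 50 × 1.5457 = 352.28 ms.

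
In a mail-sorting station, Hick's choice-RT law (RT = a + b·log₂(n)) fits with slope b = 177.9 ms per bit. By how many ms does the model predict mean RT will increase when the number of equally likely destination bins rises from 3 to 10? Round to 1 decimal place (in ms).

Only the slope matters, since a is common to both: ΔRT = b·log₂(n₂/n₁).
log₂(10) − log₂(3) = 3.3219 − 1.5850 = 1.7370.
ΔRT = 177.9 × 1.7370 = 309.006 ms.

309.0 ms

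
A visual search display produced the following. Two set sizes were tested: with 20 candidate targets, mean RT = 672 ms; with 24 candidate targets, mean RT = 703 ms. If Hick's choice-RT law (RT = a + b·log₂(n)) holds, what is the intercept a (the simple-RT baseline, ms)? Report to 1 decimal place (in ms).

162.6 ms

Slope: b = (703 − 672) / (log₂ 24 − log₂ 20) = 31/0.2630 = 117.855 ms/bit.
Intercept: a = 672 − 117.855·log₂(20) = 162.638 ms.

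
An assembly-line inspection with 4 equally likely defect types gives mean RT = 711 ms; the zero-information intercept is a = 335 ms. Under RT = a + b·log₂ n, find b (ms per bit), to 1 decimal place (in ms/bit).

b = (711 − 335) / log₂(4) = 376 / 2 = 188.000 ms/bit.

188.0 ms/bit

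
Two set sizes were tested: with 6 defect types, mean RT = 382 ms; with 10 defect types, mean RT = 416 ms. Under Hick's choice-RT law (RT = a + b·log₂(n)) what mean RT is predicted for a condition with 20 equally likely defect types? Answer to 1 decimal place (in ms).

462.1 ms

Solve the two-equation system in a and b:
  b = (416 − 382) / (log₂ 10 − log₂ 6) = 34 / (3.3219 − 2.5850) = 46.135 ms/bit
  a = 382 − 46.135 × 2.5850 = 262.742 ms
Then RT(20) = 262.742 + 46.135 × log₂ 20 = 262.742 + 46.135 × 4.3219 ≈ 462.135 ms.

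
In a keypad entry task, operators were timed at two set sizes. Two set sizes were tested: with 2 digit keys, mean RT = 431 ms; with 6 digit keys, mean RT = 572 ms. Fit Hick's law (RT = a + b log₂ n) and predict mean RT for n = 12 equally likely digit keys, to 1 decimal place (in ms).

661.0 ms

RT is linear in log₂ n, so two points fix the line:
  b = (572 − 431) / (log₂ 6 − log₂ 2) = 141 / (2.5850 − 1) = 88.961 ms/bit
  a = 431 − 88.961 × 1 = 342.039 ms
Then RT(12) = 342.039 + 88.961 × log₂ 12 = 342.039 + 88.961 × 3.5850 ≈ 660.961 ms.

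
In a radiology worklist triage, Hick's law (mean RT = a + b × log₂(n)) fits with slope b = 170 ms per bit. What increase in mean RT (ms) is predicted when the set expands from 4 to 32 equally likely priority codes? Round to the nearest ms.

The intercept a cancels: ΔRT = b·(log₂ n₂ − log₂ n₁) = b·log₂(n₂/n₁).
log₂(32) − log₂(4) = log₂(32/4) = log₂(8) = 3.
ΔRT = 170 × 3.0000 = 510.000 ms.

510 ms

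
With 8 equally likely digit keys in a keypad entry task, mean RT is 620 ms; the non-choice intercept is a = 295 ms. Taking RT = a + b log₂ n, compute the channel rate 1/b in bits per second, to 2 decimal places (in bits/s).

9.23 bits/s

Choice component = 620 − 295 = 325 ms over log₂(8) = 3 bits.
b = 325 / 3 = 108.333 ms/bit, so 1/b = 9.231 bits/s.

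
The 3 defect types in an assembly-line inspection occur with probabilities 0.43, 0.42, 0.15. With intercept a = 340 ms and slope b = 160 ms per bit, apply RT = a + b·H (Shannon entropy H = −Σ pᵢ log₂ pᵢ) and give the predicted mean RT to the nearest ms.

H = 0.43·log₂(1/0.43) + 0.42·log₂(1/0.42) + 0.15·log₂(1/0.15) = 1.4598 bits.
RT = 340 + 160 × 1.4598 = 573.56 ms.

574 ms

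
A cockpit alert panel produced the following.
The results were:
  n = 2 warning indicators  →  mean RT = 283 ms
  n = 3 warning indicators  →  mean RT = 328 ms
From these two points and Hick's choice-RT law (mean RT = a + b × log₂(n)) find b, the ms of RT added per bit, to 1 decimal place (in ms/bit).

76.9 ms/bit

The slope on a log₂ axis is (328 − 283) / (1.5850 − 1) = 76.928 ms/bit.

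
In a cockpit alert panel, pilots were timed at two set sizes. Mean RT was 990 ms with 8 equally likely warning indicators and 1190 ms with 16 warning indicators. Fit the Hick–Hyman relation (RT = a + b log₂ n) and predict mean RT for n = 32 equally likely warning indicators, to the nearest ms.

With log₂ n on the abscissa the relation is linear; from the two conditions:
  b = (1190 − 990) / (log₂ 16 − log₂ 8) = 200 / (4 − 3) = 200 ms/bit
  a = 990 − 200 × 3 = 390 ms
Then RT(32) = 390 + 200 × log₂ 32 = 390 + 200 × 5 ≈ 1390.000 ms.

1390 ms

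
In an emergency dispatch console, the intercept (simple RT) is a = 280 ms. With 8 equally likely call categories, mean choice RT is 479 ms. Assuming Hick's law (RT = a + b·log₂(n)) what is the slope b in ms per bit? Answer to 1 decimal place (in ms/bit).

8 alternatives carry log₂ 8 = 3 bits; the choice cost is 479 − 280 = 199 ms, so b = 199/3 = 66.333 ms/bit.

66.3 ms/bit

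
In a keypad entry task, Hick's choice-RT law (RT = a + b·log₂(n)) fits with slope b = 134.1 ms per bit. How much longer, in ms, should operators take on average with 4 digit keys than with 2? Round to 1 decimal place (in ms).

The intercept a cancels: ΔRT = b·(log₂ n₂ − log₂ n₁) = b·log₂(n₂/n₁).
log₂(4) − log₂(2) = log₂(4/2) = log₂(2) = 1.
ΔRT = 134.1 × 1.0000 = 134.100 ms.

134.1 ms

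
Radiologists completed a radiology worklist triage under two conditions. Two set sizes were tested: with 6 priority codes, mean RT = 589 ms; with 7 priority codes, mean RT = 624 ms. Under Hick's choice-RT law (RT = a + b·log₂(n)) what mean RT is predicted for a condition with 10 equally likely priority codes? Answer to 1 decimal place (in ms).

RT is linear in log₂ n, so two points fix the line:
  b = (624 − 589) / (log₂ 7 − log₂ 6) = 35 / (2.8074 − 2.5850) = 157.379 ms/bit
  a = 589 − 157.379 × 2.5850 = 182.180 ms
Then RT(10) = 182.180 + 157.379 × log₂ 10 = 182.180 + 157.379 × 3.3219 ≈ 704.983 ms.

705.0 ms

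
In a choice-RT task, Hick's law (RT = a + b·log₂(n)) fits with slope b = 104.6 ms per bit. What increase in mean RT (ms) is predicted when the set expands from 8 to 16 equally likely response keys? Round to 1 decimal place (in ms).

The intercept a cancels: ΔRT = b·(log₂ n₂ − log₂ n₁) = b·log₂(n₂/n₁).
log₂(16) − log₂(8) = log₂(16/8) = log₂(2) = 1.
ΔRT = 104.6 × 1.0000 = 104.600 ms.

104.6 ms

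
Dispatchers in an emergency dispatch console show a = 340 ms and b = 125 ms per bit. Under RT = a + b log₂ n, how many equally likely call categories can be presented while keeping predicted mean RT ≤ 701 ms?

Information budget: (701 − 340)/125 = 2.8880 bits, so n ≤ 2^2.8880 = 7.402 → at most 7.

7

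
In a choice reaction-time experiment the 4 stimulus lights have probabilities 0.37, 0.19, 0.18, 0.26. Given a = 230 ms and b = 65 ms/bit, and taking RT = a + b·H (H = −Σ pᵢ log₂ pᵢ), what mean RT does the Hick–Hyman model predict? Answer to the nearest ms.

Entropy contributions −pᵢ log₂ pᵢ: 0.5307, 0.4552, 0.4453, 0.5053; sum H = 1.9366 bits.
RT = a + bH = 230 + 65·1.9366 = 355.88 ms.

356 ms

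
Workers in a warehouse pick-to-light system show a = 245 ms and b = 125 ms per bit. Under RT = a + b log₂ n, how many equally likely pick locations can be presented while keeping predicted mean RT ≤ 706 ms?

12

Set 245 + 125·log₂ n ≤ 706 → log₂ n ≤ (706 − 245)/125 = 3.6880.
So n ≤ 2^3.6880 = 12.888; the largest integer n is 12.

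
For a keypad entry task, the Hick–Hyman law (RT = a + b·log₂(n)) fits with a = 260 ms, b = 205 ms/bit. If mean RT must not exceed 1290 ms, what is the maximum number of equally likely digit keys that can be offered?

32

Set 260 + 205·log₂ n ≤ 1290 → log₂ n ≤ (1290 − 260)/205 = 5.0244.
So n ≤ 2^5.0244 = 32.546; the largest integer n is 32.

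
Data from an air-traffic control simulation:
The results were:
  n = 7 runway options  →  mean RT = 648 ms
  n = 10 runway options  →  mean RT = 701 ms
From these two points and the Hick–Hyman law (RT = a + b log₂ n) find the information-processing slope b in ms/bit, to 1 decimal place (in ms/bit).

The slope on a log₂ axis is (701 − 648) / (3.3219 − 2.8074) = 102.998 ms/bit.

103.0 ms/bit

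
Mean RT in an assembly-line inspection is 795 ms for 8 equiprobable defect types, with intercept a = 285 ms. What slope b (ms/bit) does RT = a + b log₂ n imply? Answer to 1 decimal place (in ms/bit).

170.0 ms/bit

log₂(8) = 3 bits.
b = (RT − a)/log₂ n = (795 − 285) / 3 = 170.000 ms/bit.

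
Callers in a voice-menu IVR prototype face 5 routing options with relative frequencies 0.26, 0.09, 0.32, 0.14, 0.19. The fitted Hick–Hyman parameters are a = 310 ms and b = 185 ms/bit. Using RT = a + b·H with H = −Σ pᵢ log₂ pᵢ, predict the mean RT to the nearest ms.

716 ms

H = 0.26·log₂(1/0.26) + 0.09·log₂(1/0.09) + 0.32·log₂(1/0.32) + 0.14·log₂(1/0.14) + 0.19·log₂(1/0.19) = 2.1963 bits.
RT = 310 + 185 × 2.1963 = 716.32 ms.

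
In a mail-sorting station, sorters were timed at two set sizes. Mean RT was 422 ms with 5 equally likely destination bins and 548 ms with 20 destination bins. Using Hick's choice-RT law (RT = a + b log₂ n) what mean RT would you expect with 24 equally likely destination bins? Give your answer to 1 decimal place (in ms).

RT is linear in log₂ n, so two points fix the line:
  b = (548 − 422) / (log₂ 20 − log₂ 5) = 126 / (4.3219 − 2.3219) = 63.000 ms/bit
  a = 422 − 63.000 × 2.3219 = 275.719 ms
Then RT(24) = 275.719 + 63.000 × log₂ 24 = 275.719 + 63.000 × 4.5850 ≈ 564.571 ms.

564.6 ms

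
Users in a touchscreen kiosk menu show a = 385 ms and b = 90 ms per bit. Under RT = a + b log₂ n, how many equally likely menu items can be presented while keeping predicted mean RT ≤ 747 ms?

Set 385 + 90·log₂ n ≤ 747 → log₂ n ≤ (747 − 385)/90 = 4.0222.
So n ≤ 2^4.0222 = 16.248; the largest integer n is 16.

16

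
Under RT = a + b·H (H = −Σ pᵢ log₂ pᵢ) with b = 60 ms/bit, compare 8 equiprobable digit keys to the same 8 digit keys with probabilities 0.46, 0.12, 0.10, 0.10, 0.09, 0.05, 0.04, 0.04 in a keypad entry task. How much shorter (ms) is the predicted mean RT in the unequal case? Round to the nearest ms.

The RT saving is b·ΔH. Equiprobable H₀ = log₂(8) = 3.0000 bits; with the given probabilities H = 2.4470 bits.
b·(H₀ − H) = 60 × (3.0000 − 2.4470) = 33.18 ms.

33 ms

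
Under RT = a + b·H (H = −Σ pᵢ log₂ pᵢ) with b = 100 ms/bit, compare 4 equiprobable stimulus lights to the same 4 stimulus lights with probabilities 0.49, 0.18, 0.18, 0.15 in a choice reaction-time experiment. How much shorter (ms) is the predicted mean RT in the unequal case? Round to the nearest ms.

The RT saving is b·ΔH. Equiprobable H₀ = log₂(4) = 2.0000 bits; with the given probabilities H = 1.8054 bits.
b·(H₀ − H) = 100 × (2.0000 − 1.8054) = 19.46 ms.

19 ms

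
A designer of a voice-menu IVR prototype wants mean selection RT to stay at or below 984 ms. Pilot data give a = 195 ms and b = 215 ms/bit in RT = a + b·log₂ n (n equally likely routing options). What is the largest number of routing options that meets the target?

Set 195 + 215·log₂ n ≤ 984 → log₂ n ≤ (984 − 195)/215 = 3.6698.
So n ≤ 2^3.6698 = 12.727; the largest integer n is 12.

12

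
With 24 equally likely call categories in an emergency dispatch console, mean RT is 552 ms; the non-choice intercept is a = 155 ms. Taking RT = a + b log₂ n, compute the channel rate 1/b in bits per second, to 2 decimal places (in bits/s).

b = (552 − 155)/log₂ 24 = 397/4.5850 = 86.587 ms per bit = 0.08659 s/bit; the reciprocal is 11.549 bits/s.

11.55 bits/s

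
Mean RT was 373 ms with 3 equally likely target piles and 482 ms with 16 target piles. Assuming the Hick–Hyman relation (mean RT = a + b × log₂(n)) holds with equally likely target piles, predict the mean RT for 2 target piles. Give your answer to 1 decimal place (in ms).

RT is linear in log₂ n, so two points fix the line:
  b = (482 − 373) / (log₂ 16 − log₂ 3) = 109 / (4 − 1.5850) = 45.134 ms/bit
  a = 373 − 45.134 × 1.5850 = 301.465 ms
Then RT(2) = 301.465 + 45.134 × log₂ 2 = 301.465 + 45.134 × 1 ≈ 346.598 ms.

346.6 ms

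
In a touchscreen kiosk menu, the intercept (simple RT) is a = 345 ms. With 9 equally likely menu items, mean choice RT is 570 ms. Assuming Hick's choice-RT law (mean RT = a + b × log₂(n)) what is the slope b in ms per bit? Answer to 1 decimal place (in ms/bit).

71.0 ms/bit

9 alternatives carry log₂ 9 = 3.1699 bits; the choice cost is 570 − 345 = 225 ms, so b = 225/3.1699 = 70.980 ms/bit.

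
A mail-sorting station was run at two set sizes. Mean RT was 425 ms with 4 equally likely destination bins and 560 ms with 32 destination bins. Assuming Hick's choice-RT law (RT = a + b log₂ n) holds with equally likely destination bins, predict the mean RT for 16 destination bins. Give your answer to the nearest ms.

515 ms

Fit slope and intercept:
  b = (560 − 425) / (log₂ 32 − log₂ 4) = 135 / (5 − 2) = 45 ms/bit
  a = 425 − 45 × 2 = 335 ms
Then RT(16) = 335 + 45 × log₂ 16 = 335 + 45 × 4 ≈ 515.000 ms.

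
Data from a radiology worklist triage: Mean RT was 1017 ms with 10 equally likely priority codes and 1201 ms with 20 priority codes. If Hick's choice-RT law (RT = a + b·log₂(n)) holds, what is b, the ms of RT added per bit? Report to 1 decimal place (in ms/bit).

The slope on a log₂ axis is (1201 − 1017) / (4.3219 − 3.3219) = 184.000 ms/bit.

184.0 ms/bit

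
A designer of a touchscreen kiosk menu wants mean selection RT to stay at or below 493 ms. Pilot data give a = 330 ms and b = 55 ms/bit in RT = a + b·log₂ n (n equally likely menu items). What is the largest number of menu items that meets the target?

Set 330 + 55·log₂ n ≤ 493 → log₂ n ≤ (493 − 330)/55 = 2.9636.
So n ≤ 2^2.9636 = 7.801; the largest integer n is 7.

7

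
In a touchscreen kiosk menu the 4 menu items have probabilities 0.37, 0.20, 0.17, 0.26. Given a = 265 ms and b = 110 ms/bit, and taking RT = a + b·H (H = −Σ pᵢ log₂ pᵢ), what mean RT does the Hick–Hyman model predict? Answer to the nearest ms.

H = 0.37·log₂(1/0.37) + 0.20·log₂(1/0.20) + 0.17·log₂(1/0.17) + 0.26·log₂(1/0.26) = 1.9350 bits.
RT = 265 + 110 × 1.9350 = 477.85 ms.

478 ms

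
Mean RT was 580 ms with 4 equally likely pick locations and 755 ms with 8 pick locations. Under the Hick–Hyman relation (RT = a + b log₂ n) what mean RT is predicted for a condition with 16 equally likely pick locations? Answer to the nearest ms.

With log₂ n on the abscissa the relation is linear; from the two conditions:
  b = (755 − 580) / (log₂ 8 − log₂ 4) = 175 / (3 − 2) = 175 ms/bit
  a = 580 − 175 × 2 = 230 ms
Then RT(16) = 230 + 175 × log₂ 16 = 230 + 175 × 4 ≈ 930.000 ms.

930 ms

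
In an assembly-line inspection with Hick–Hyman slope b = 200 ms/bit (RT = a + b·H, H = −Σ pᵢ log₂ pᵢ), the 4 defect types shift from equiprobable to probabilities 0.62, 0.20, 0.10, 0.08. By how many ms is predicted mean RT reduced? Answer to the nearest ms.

97 ms

The RT saving is b·ΔH. Equiprobable H₀ = log₂(4) = 2.0000 bits; with the given probabilities H = 1.5157 bits.
b·(H₀ − H) = 200 × (2.0000 − 1.5157) = 96.86 ms.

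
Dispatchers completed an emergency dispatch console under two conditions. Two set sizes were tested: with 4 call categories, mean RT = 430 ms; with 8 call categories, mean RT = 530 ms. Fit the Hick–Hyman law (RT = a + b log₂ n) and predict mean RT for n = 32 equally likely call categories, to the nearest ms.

730 ms

With log₂ n on the abscissa the relation is linear; from the two conditions:
  b = (530 − 430) / (log₂ 8 − log₂ 4) = 100 / (3 − 2) = 100 ms/bit
  a = 430 − 100 × 2 = 230 ms
Then RT(32) = 230 + 100 × log₂ 32 = 230 + 100 × 5 ≈ 730.000 ms.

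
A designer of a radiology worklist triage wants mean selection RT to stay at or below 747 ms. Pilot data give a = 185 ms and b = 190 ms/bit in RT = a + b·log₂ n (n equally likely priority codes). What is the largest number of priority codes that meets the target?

7

Set 185 + 190·log₂ n ≤ 747 → log₂ n ≤ (747 − 185)/190 = 2.9579.
So n ≤ 2^2.9579 = 7.770; the largest integer n is 7.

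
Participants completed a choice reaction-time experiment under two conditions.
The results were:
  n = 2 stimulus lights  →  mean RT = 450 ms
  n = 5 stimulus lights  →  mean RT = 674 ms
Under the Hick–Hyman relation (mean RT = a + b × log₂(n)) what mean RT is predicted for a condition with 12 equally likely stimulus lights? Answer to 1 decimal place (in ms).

With log₂ n on the abscissa the relation is linear; from the two conditions:
  b = (674 − 450) / (log₂ 5 − log₂ 2) = 224 / (2.3219 − 1) = 169.449 ms/bit
  a = 450 − 169.449 × 1 = 280.551 ms
Then RT(12) = 280.551 + 169.449 × log₂ 12 = 280.551 + 169.449 × 3.5850 ≈ 888.020 ms.

888.0 ms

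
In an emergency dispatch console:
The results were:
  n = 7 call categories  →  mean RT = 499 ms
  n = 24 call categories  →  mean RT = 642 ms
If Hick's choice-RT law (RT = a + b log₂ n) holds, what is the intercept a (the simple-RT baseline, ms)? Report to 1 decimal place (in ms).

273.2 ms

The slope on a log₂ axis is (642 − 499) / (4.5850 − 2.8074) = 80.445 ms/bit.
Intercept: a = 499 − 80.445·log₂(7) = 273.162 ms.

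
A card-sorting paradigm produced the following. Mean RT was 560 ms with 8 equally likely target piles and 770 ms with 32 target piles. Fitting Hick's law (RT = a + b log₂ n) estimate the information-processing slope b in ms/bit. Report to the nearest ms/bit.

105 ms/bit

Slope: b = (770 − 560) / (log₂ 32 − log₂ 8) = 210/2.0000 = 105 ms/bit.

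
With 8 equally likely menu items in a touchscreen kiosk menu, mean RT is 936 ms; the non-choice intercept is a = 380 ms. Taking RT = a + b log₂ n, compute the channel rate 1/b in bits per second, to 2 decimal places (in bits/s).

5.40 bits/s

Choice component = 936 − 380 = 556 ms over log₂(8) = 3 bits.
b = 556 / 3 = 185.333 ms/bit, so 1/b = 5.396 bits/s.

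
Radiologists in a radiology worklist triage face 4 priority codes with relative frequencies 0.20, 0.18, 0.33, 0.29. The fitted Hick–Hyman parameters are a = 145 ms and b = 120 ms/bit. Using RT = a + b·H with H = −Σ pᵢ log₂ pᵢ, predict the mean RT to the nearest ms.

380 ms

Entropy contributions −pᵢ log₂ pᵢ: 0.4644, 0.4453, 0.5278, 0.5179; sum H = 1.9554 bits.
RT = a + bH = 145 + 120·1.9554 = 379.65 ms.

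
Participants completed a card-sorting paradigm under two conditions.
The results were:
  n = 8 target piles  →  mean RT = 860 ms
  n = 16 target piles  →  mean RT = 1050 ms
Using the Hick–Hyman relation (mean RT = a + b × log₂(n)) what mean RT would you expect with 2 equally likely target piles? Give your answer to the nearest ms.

480 ms

Fit slope and intercept:
  b = (1050 − 860) / (log₂ 16 − log₂ 8) = 190 / (4 − 3) = 190 ms/bit
  a = 860 − 190 × 3 = 290 ms
Then RT(2) = 290 + 190 × log₂ 2 = 290 + 190 × 1 ≈ 480.000 ms.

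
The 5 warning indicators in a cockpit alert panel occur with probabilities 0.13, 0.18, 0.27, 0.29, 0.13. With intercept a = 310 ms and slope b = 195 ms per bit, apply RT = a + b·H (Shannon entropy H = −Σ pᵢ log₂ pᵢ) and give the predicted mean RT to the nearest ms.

747 ms

Entropy contributions −pᵢ log₂ pᵢ: 0.3826, 0.4453, 0.5100, 0.5179, 0.3826; sum H = 2.2385 bits.
RT = a + bH = 310 + 195·2.2385 = 746.51 ms.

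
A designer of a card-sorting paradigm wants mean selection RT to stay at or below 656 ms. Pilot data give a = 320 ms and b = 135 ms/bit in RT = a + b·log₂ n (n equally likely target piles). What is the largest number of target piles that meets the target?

5

Set 320 + 135·log₂ n ≤ 656 → log₂ n ≤ (656 − 320)/135 = 2.4889.
So n ≤ 2^2.4889 = 5.613; the largest integer n is 5.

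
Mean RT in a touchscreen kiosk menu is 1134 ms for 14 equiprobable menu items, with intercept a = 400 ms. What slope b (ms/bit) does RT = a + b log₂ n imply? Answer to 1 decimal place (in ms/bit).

192.8 ms/bit

b = (1134 − 400) / log₂(14) = 734 / 3.8074 = 192.785 ms/bit.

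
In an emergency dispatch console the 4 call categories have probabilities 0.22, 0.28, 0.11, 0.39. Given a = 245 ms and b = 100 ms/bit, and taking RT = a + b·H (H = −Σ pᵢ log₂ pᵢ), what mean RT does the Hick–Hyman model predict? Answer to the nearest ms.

Entropy contributions −pᵢ log₂ pᵢ: 0.4806, 0.5142, 0.3503, 0.5298; sum H = 1.8749 bits.
RT = a + bH = 245 + 100·1.8749 = 432.49 ms.

432 ms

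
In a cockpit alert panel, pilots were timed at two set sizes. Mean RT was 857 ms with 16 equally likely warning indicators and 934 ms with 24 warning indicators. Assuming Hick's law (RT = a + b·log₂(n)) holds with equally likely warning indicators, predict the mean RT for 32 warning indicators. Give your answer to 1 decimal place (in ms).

988.6 ms

RT is linear in log₂ n, so two points fix the line:
  b = (934 − 857) / (log₂ 24 − log₂ 16) = 77 / (4.5850 − 4) = 131.632 ms/bit
  a = 857 − 131.632 × 4 = 330.471 ms
Then RT(32) = 330.471 + 131.632 × log₂ 32 = 330.471 + 131.632 × 5 ≈ 988.632 ms.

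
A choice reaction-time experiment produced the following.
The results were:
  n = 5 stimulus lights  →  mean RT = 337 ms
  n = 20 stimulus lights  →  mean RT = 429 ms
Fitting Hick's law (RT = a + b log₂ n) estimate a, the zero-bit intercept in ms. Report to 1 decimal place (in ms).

The slope on a log₂ axis is (429 − 337) / (4.3219 − 2.3219) = 46.000 ms/bit.
Intercept: a = 337 − 46.000·log₂(5) = 230.191 ms.

230.2 ms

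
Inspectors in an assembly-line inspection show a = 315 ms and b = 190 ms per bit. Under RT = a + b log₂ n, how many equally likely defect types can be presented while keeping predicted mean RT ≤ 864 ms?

Information budget: (864 − 315)/190 = 2.8895 bits, so n ≤ 2^2.8895 = 7.410 → at most 7.

7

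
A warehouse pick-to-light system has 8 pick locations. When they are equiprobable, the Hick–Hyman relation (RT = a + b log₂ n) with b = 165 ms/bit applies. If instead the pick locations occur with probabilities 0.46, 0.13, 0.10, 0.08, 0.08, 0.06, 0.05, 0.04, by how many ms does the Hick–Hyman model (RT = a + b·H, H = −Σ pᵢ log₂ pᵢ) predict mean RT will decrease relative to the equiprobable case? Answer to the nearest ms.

The RT saving is b·ΔH. Equiprobable H₀ = log₂(8) = 3.0000 bits; with the given probabilities H = 2.4586 bits.
b·(H₀ − H) = 165 × (3.0000 − 2.4586) = 89.34 ms.

89 ms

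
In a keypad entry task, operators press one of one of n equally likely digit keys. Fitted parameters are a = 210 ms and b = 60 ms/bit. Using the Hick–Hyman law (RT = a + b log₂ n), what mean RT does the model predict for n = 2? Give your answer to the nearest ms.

log₂(2) = 1 bits, so RT = 210 + 60 × 1 ≈ 270.000 ms.

270 ms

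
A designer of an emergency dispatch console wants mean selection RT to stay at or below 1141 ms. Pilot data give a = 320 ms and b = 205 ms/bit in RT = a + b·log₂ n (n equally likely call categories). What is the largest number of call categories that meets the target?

205·log₂ n ≤ 1141 − 320 = 821, giving log₂ n ≤ 4.0049 and n ≤ 16.054. The largest whole number is 16.

16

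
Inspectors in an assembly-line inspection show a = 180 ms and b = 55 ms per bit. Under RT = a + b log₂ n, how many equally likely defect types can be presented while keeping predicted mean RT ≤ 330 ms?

6

Information budget: (330 − 180)/55 = 2.7273 bits, so n ≤ 2^2.7273 = 6.622 → at most 6.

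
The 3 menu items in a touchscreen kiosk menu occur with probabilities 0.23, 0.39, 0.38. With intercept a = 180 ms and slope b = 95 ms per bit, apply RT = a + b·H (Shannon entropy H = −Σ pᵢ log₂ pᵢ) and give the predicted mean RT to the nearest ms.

327 ms

H = 0.23·log₂(1/0.23) + 0.39·log₂(1/0.39) + 0.38·log₂(1/0.38) = 1.5479 bits.
RT = 180 + 95 × 1.5479 = 327.05 ms.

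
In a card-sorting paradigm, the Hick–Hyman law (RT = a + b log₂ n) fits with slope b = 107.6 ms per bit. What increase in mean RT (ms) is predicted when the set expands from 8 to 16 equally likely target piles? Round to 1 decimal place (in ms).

ΔRT = (a + b log₂ n₂) − (a + b log₂ n₁) = b·(log₂ n₂ − log₂ n₁).
log₂(16) − log₂(8) = log₂(16/8) = log₂(2) = 1.
ΔRT = 107.6 × 1.0000 = 107.600 ms.

107.6 ms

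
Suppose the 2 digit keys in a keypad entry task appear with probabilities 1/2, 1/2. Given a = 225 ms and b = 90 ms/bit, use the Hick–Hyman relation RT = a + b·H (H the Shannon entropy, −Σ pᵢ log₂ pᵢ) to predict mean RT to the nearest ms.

315 ms

Each term −pᵢ log₂ pᵢ: 0.5·1 + 0.5·1; summed, H = 1.000 bits.
Mean RT = a + bH = 225 + 90·1.000 = 315.00 ms.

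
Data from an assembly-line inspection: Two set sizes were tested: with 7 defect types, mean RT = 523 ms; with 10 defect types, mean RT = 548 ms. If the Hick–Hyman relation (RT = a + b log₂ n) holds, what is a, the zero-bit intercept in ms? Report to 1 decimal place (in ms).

b = (RT₂ − RT₁)/(log₂ n₂ − log₂ n₁) = (548 − 523)/(3.3219 − 2.8074) = 48.584 ms/bit.
Intercept: a = 523 − 48.584·log₂(7) = 386.608 ms.

386.6 ms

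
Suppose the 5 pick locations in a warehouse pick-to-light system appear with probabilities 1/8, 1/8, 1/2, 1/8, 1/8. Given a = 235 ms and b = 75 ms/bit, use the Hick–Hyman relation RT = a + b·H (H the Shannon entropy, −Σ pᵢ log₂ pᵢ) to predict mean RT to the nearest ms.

H = −Σ pᵢ log₂ pᵢ = 0.125·3 + 0.125·3 + 0.5·1 + 0.125·3 + 0.125·3 = 2.000 bits.
RT = 235 + 75 × 2.000 = 385.00 ms.

385 ms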